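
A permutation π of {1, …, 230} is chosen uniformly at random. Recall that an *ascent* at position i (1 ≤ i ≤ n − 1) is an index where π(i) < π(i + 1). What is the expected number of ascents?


Write X = Σ X_I over i = 1, …, 229, with X_I the indicator of one ascent.
There are 229 indicators.
For each fixed i, the pair (π(i), π(i+1)) is a uniformly random ordered pair of distinct values from {1, …, 230}; by symmetry P[π(i) < π(i+1)] = 1/2.
By linearity: E[X] = 229 · (1/2) = (230 − 1) · (1/2) = 229/2 ≈ 114.500000.

E[X] = 229/2 = 114.500000.


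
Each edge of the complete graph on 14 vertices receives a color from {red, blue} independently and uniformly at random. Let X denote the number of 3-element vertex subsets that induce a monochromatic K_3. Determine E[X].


Let X = Σ_S X_S over the C(14, 3) = 364 subsets S of size 3, where X_S = 1 if the K_3 on S is monochromatic.
For a fixed S, the K_3 on S has C(3, 2) = 3 edges. P[all 3 edges red] = (1/2)^3, and likewise for blue, so P[monochromatic] = 2·(1/2)^3 = 2^{1 − 3} = 1/4.
By linearity: E[X] = C(14, 3) · 2^{1 − 3} = 364 · 1/4 = 91.
Numerically: E[X] ≈ 91.00000.

E[X] = C(14,3)·2^(1−C(3,2)) = 91 ≈ 91.00000.


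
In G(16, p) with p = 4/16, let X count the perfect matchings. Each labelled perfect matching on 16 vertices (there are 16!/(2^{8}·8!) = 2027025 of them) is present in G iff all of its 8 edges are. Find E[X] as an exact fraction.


K_16 has 16!/(2^{8}·8!) = 2027025 labelled perfect matchings.
For each such perfect matching H, let X_H = 1 if all 8 edges of H are present in G. Then P[X_H = 1] = p^{8} = (1/4)^{8} = 1/65536.
By linearity: E[X] = Σ_H E[X_H] = 2027025 · p^{8} = 2027025 · 1/65536 = 2027025/65536.
Numerically: E[X] ≈ 30.9.

E[X] = 2027025 · (1/4)^{8} = 2027025/65536 ≈ 30.9.


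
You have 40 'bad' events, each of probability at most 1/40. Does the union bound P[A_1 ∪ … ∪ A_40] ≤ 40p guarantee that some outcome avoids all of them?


Union bound: P[∪_{i=1}^{40} A_i] ≤ Σ_i P[A_i] ≤ 40·p = 40·(1/40) = 1.
Numerically: 1 ≈ 1.00000.
Is 1 < 1? NO.
Since the bound 1 is ≥ 1, the union bound is uninformative here; it does NOT by itself certify existence.

40·p = 1 ≈ 1.00000; existence NOT certified by the union bound.


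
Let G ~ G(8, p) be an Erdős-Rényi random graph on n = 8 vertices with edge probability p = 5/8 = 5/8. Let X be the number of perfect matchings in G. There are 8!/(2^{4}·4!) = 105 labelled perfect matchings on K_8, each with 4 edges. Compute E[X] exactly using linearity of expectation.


K_8 has 8!/(2^{4}·4!) = 105 labelled perfect matchings.
For each such perfect matching H, let X_H = 1 if all 4 edges of H are present in G. Then P[X_H = 1] = p^{4} = (5/8)^{4} = 625/4096.
Summing the indicators: E[X] = Σ_H E[X_H] = 105 · p^{4} = 105 · 625/4096 = 65625/4096.
Numerically: E[X] ≈ 16.022.

E[X] = 105 · (5/8)^{4} = 65625/4096 ≈ 16.022.


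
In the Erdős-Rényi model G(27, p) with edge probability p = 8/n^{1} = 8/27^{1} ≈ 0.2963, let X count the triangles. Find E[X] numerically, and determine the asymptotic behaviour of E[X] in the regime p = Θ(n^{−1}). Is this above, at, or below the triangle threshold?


Number of potential triangles: C(27, 3) = 2925.
Each occurs with probability p³ ≈ (0.2963)³ ≈ 2.601229e-02.
By linearity: E[X] = C(27, 3)·p³ ≈ 2925 · 2.601229e-02 ≈ 76.0860.
Here α = 1, so p = 8/n is exactly at the triangle threshold p ~ 1/n. Asymptotically E[X] → c³/6 = 8³/6 = 256/3 ≈ 85.3333, a bounded constant. In this regime the triangle count is asymptotically Poisson(c³/6).

E[X] ≈ 76.0860; in regime p = Θ(1/n^{1}) E[X] stays bounded (at the triangle threshold p ~ 1/n).


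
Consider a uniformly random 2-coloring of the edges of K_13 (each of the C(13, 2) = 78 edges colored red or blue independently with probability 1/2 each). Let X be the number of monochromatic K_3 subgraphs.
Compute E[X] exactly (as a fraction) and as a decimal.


Let X = Σ_S X_S over the C(13, 3) = 286 subsets S of size 3, where X_S = 1 if the K_3 on S is monochromatic.
For a fixed S, the K_3 on S has C(3, 2) = 3 edges. P[all 3 edges red] = (1/2)^3, and likewise for blue, so P[monochromatic] = 2·(1/2)^3 = 2^{1 − 3} = 1/4.
By linearity: E[X] = C(13, 3) · 2^{1 − 3} = 286 · 1/4 = 143/2.
Numerically: E[X] ≈ 71.500000.

E[X] = C(13,3)·2^(1−C(3,2)) = 143/2 ≈ 71.500000.


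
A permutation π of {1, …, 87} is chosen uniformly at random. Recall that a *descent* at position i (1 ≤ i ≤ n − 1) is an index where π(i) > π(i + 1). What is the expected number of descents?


Write X = Σ X_I over i = 1, …, 86, with X_I the indicator of one descent.
There are 86 indicators.
For each fixed i, the pair (π(i), π(i+1)) is a uniformly random ordered pair of distinct values from {1, …, 87}; by symmetry P[π(i) > π(i+1)] = 1/2.
By linearity: E[X] = 86 · (1/2) = (87 − 1) · (1/2) = 43 ≈ 43.0000.

E[X] = 43 = 43.0000.


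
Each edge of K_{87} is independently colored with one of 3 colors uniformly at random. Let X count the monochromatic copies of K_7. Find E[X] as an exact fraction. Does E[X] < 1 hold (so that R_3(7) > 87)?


E[X] = C(87, 7) · 3^{1 − 21} = 5843355957 · 3^{−20} = 5843355957/3486784401.
As a reduced fraction: E[X] = 72140197/43046721 ≈ 1.675858.
Is E[X] < 1? NO.
Since E[X] ≥ 1, the first-moment bound is inconclusive at n = 87; it does NOT by itself certify R_3(7) > 87.

E[X] = 72140197/43046721 ≈ 1.675858; E[X] ≥ 1; first-moment method inconclusive here.


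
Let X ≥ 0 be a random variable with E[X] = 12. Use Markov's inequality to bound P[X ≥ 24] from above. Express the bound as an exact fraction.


μ = E[X] = 12, a = 24.
Markov: P[X ≥ 24] ≤ μ/a = (12)/24 = 1/2.
Numerically: ≈ 0.50000.
(Since a = 24 > μ = 12.00000, the bound 1/2 is < 1 and informative.)

P[X ≥ 24] ≤ 1/2 ≈ 0.50000.


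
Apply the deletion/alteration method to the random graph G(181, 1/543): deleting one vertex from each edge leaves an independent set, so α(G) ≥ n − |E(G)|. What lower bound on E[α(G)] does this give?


E[|E(G)|] = C(181, 2)·p = 16290 · (1/543) = 30.
E[α(G)] ≥ n − E[|E(G)|] = 181 − 30 = 151.
Numerically: ≈ 151.0000.
(This is only a lower bound; the true E[α(G)] may be larger.)

E[α(G)] ≥ 151 ≈ 151.0000.


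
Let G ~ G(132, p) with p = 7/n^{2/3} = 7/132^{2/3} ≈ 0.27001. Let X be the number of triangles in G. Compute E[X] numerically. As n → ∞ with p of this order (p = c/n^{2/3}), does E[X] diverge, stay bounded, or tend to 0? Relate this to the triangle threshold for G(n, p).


Number of potential triangles: C(132, 3) = 374660.
Each occurs with probability p³ ≈ (0.27001)³ ≈ 1.9685491e-02.
By linearity: E[X] = C(132, 3)·p³ ≈ 374660 · 1.9685491e-02 ≈ 7375.36616.
Since α = 2/3 < 1, p = c/n^{2/3} ≫ 1/n is above the triangle threshold p ~ 1/n. Asymptotically E[X] ~ (c³/6)·n^{3(1−α)} = (7³/6)·n^{1} → ∞; triangles are abundant w.h.p.

E[X] ≈ 7375.36616; in regime p = Θ(1/n^{2/3}) E[X] diverges (above the triangle threshold p ~ 1/n).


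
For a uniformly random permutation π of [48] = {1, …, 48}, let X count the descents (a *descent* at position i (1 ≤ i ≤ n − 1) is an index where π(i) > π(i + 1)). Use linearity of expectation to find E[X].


Write X = Σ X_I over i = 1, …, 47, with X_I the indicator of one descent.
There are 47 indicators.
For each fixed i, the pair (π(i), π(i+1)) is a uniformly random ordered pair of distinct values from {1, …, 48}; by symmetry P[π(i) > π(i+1)] = 1/2.
By linearity: E[X] = 47 · (1/2) = (48 − 1) · (1/2) = 47/2 ≈ 23.500000.

E[X] = 47/2 = 23.500000.


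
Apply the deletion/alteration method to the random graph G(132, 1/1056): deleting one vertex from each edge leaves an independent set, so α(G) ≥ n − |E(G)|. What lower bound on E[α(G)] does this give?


E[|E(G)|] = C(132, 2)·p = 8646 · (1/1056) = 131/16.
E[α(G)] ≥ n − E[|E(G)|] = 132 − 131/16 = 1981/16.
Numerically: ≈ 123.8125.
(This is only a lower bound; the true E[α(G)] may be larger.)

E[α(G)] ≥ 1981/16 ≈ 123.8125.


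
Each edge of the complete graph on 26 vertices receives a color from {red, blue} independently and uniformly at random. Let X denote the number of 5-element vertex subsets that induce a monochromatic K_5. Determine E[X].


Let X = Σ_S X_S over the C(26, 5) = 65780 subsets S of size 5, where X_S = 1 if the K_5 on S is monochromatic.
For a fixed S, the K_5 on S has C(5, 2) = 10 edges. P[all 10 edges red] = (1/2)^10, and likewise for blue, so P[monochromatic] = 2·(1/2)^10 = 2^{1 − 10} = 1/512.
By linearity: E[X] = C(26, 5) · 2^{1 − 10} = 65780 · 1/512 = 16445/128.
Numerically: E[X] ≈ 128.476562.

E[X] = C(26,5)·2^(1−C(5,2)) = 16445/128 ≈ 128.476562.


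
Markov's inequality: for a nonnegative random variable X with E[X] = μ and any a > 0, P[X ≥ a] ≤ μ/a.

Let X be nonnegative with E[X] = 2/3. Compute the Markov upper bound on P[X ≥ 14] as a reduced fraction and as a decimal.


μ = E[X] = 2/3, a = 14.
Markov: P[X ≥ 14] ≤ μ/a = (2/3)/14 = 1/21.
Numerically: ≈ 0.04762.
(Since a = 14 > μ = 0.66667, the bound 1/21 is < 1 and informative.)

P[X ≥ 14] ≤ 1/21 ≈ 0.04762.


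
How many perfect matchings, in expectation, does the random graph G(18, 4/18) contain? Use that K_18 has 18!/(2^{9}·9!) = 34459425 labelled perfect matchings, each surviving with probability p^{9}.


K_18 has 18!/(2^{9}·9!) = 34459425 labelled perfect matchings.
For each such perfect matching H, let X_H = 1 if all 9 edges of H are present in G. Then P[X_H = 1] = p^{9} = (2/9)^{9} = 512/387420489.
By linearity of expectation: E[X] = Σ_H E[X_H] = 34459425 · p^{9} = 34459425 · 512/387420489 = 217817600/4782969.
Numerically: E[X] ≈ 45.5402.

E[X] = 34459425 · (2/9)^{9} = 217817600/4782969 ≈ 45.5402.


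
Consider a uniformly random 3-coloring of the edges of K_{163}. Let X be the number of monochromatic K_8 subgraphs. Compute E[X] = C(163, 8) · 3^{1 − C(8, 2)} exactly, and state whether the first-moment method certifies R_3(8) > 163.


E[X] = C(163, 8) · 3^{1 − 28} = 10380216608892 · 3^{−27} = 10380216608892/7625597484987.
As a reduced fraction: E[X] = 128150822332/94143178827 ≈ 1.3612.
Is E[X] < 1? NO.
Since E[X] ≥ 1, the first-moment bound is inconclusive at n = 163; it does NOT by itself certify R_3(8) > 163.

E[X] = 128150822332/94143178827 ≈ 1.3612; E[X] ≥ 1; first-moment method inconclusive here.


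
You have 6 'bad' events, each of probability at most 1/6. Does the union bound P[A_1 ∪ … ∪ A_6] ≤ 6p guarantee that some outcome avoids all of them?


Union bound: P[∪_{i=1}^{6} A_i] ≤ Σ_i P[A_i] ≤ 6·p = 6·(1/6) = 1.
Numerically: 1 ≈ 1.0000.
Is 1 < 1? NO.
Since the bound 1 is ≥ 1, the union bound is uninformative here; it does NOT by itself certify existence.

6·p = 1 ≈ 1.0000; existence NOT certified by the union bound.


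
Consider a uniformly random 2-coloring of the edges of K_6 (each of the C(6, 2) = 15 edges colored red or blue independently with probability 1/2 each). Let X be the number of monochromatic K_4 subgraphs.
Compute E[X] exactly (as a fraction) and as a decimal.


Let X = Σ_S X_S over the C(6, 4) = 15 subsets S of size 4, where X_S = 1 if the K_4 on S is monochromatic.
For a fixed S, the K_4 on S has C(4, 2) = 6 edges. P[all 6 edges red] = (1/2)^6, and likewise for blue, so P[monochromatic] = 2·(1/2)^6 = 2^{1 − 6} = 1/32.
By linearity: E[X] = C(6, 4) · 2^{1 − 6} = 15 · 1/32 = 15/32.
Numerically: E[X] ≈ 0.46875.

E[X] = C(6,4)·2^(1−C(4,2)) = 15/32 ≈ 0.46875.


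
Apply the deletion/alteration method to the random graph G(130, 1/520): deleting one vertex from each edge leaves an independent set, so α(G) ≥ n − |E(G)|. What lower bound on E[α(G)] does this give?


E[|E(G)|] = C(130, 2)·p = 8385 · (1/520) = 129/8.
E[α(G)] ≥ n − E[|E(G)|] = 130 − 129/8 = 911/8.
Numerically: ≈ 113.8750.
(This is only a lower bound; the true E[α(G)] may be larger.)

E[α(G)] ≥ 911/8 ≈ 113.8750.


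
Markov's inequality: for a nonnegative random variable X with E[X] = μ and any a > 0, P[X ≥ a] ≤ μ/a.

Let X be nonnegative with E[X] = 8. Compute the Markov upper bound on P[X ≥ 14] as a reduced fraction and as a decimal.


μ = E[X] = 8, a = 14.
Markov: P[X ≥ 14] ≤ μ/a = (8)/14 = 4/7.
Numerically: ≈ 0.571429.
(Since a = 14 > μ = 8.000000, the bound 4/7 is < 1 and informative.)

P[X ≥ 14] ≤ 4/7 ≈ 0.571429.


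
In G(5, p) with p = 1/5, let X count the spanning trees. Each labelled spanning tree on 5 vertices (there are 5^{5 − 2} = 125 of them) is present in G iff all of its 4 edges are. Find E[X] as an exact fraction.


K_5 has 5^{5 − 2} = 125 labelled spanning trees.
For each such spanning tree H, let X_H = 1 if all 4 edges of H are present in G. Then P[X_H = 1] = p^{4} = (1/5)^{4} = 1/625.
By linearity: E[X] = Σ_H E[X_H] = 125 · p^{4} = 125 · 1/625 = 1/5.
Numerically: E[X] ≈ 0.2.

E[X] = 125 · (1/5)^{4} = 1/5 ≈ 0.2.


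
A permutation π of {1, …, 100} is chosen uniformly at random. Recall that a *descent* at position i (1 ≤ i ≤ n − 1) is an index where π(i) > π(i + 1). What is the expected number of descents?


Write X = Σ X_I over i = 1, …, 99, with X_I the indicator of one descent.
There are 99 indicators.
For each fixed i, the pair (π(i), π(i+1)) is a uniformly random ordered pair of distinct values from {1, …, 100}; by symmetry P[π(i) > π(i+1)] = 1/2.
By linearity: E[X] = 99 · (1/2) = (100 − 1) · (1/2) = 99/2 ≈ 49.50000.

E[X] = 99/2 = 49.50000.


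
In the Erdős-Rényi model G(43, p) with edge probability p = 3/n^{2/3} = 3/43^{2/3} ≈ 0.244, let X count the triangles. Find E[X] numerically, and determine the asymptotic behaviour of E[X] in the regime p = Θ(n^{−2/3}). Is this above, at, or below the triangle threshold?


Number of potential triangles: C(43, 3) = 12341.
Each occurs with probability p³ ≈ (0.244)³ ≈ 1.46025e-02.
By linearity: E[X] = C(43, 3)·p³ ≈ 12341 · 1.46025e-02 ≈ 180.209.
Since α = 2/3 < 1, p = c/n^{2/3} ≫ 1/n is above the triangle threshold p ~ 1/n. Asymptotically E[X] ~ (c³/6)·n^{3(1−α)} = (3³/6)·n^{1} → ∞; triangles are abundant w.h.p.

E[X] ≈ 180.209; in regime p = Θ(1/n^{2/3}) E[X] diverges (above the triangle threshold p ~ 1/n).


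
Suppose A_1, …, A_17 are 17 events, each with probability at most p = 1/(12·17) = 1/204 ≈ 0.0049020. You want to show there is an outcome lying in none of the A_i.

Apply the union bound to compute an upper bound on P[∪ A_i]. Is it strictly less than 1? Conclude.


Union bound: P[∪_{i=1}^{17} A_i] ≤ Σ_i P[A_i] ≤ 17·p = 17·(1/204) = 1/12.
Numerically: 1/12 ≈ 0.0833333.
Is 1/12 < 1? YES.
Since P[∪ A_i] ≤ 1/12 < 1, the complement has P[∩ A_i^c] ≥ 1 − 1/12 = 11/12 > 0, so some outcome avoids every A_i.

17·p = 1/12 ≈ 0.0833333; existence CERTIFIED by the union bound.


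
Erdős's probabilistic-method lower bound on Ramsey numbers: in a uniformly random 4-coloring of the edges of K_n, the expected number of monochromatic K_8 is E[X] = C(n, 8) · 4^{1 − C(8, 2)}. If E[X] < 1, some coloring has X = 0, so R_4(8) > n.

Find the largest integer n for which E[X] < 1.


We need C(n, 8) · 4^{1 − 28} < 1, i.e. C(n, 8) < 4^{28 − 1} = 18014398509481984.
Check values of n near the boundary:
  n = 407: C(407, 8) = 17424959239309050; 17424959239309050 < 18014398509481984? YES
  n = 408: C(408, 8) = 17773458424095231; 17773458424095231 < 18014398509481984? YES
  n = 409: C(409, 8) = 18128041135797879; 18128041135797879 < 18014398509481984? NO
The largest n with C(n, 8) < 18014398509481984 is n = 408 (where E[X] = 17773458424095231/18014398509481984 ≈ 0.986625). Hence R_4(8) > 408, i.e. R_4(8) ≥ 409.

Largest n = 408; hence R_4(8) > 408.


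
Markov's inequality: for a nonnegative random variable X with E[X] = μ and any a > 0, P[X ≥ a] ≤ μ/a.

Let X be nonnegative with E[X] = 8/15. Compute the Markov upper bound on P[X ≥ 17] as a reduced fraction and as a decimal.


μ = E[X] = 8/15, a = 17.
Markov: P[X ≥ 17] ≤ μ/a = (8/15)/17 = 8/255.
Numerically: ≈ 0.0314.
(Since a = 17 > μ = 0.5333, the bound 8/255 is < 1 and informative.)

P[X ≥ 17] ≤ 8/255 ≈ 0.0314.


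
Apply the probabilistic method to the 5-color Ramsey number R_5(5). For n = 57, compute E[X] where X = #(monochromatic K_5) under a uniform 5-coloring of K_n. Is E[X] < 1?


E[X] = C(57, 5) · 5^{1 − 10} = 4187106 · 5^{−9} = 4187106/1953125.
As a reduced fraction: E[X] = 4187106/1953125 ≈ 2.14380.
Is E[X] < 1? NO.
Since E[X] ≥ 1, the first-moment bound is inconclusive at n = 57; it does NOT by itself certify R_5(5) > 57.

E[X] = 4187106/1953125 ≈ 2.14380; E[X] ≥ 1; first-moment method inconclusive here.


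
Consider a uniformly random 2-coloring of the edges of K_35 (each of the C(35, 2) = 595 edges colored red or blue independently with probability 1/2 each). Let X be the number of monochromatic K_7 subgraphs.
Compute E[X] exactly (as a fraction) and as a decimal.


Let X = Σ_S X_S over the C(35, 7) = 6724520 subsets S of size 7, where X_S = 1 if the K_7 on S is monochromatic.
For a fixed S, the K_7 on S has C(7, 2) = 21 edges. P[all 21 edges red] = (1/2)^21, and likewise for blue, so P[monochromatic] = 2·(1/2)^21 = 2^{1 − 21} = 1/1048576.
Summing: E[X] = C(35, 7) · 2^{1 − 21} = 6724520 · 1/1048576 = 840565/131072.
Numerically: E[X] ≈ 6.4130.

E[X] = C(35,7)·2^(1−C(7,2)) = 840565/131072 ≈ 6.4130.


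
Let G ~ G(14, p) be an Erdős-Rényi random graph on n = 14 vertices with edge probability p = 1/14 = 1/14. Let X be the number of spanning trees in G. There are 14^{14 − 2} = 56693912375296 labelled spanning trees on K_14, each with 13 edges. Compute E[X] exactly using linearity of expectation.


K_14 has 14^{14 − 2} = 56693912375296 labelled spanning trees.
For each such spanning tree H, let X_H = 1 if all 13 edges of H are present in G. Then P[X_H = 1] = p^{13} = (1/14)^{13} = 1/793714773254144.
By linearity: E[X] = Σ_H E[X_H] = 56693912375296 · p^{13} = 56693912375296 · 1/793714773254144 = 1/14.
Numerically: E[X] ≈ 0.0714.

E[X] = 56693912375296 · (1/14)^{13} = 1/14 ≈ 0.0714.


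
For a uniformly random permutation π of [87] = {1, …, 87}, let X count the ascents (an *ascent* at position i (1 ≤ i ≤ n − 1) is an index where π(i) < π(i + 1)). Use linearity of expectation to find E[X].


Write X = Σ X_I over i = 1, …, 86, with X_I the indicator of one ascent.
There are 86 indicators.
For each fixed i, the pair (π(i), π(i+1)) is a uniformly random ordered pair of distinct values from {1, …, 87}; by symmetry P[π(i) < π(i+1)] = 1/2.
By linearity: E[X] = 86 · (1/2) = (87 − 1) · (1/2) = 43 ≈ 43.00000.

E[X] = 43 = 43.00000.


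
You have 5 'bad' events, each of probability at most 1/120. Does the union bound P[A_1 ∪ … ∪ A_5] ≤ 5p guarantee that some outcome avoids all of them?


Union bound: P[∪_{i=1}^{5} A_i] ≤ Σ_i P[A_i] ≤ 5·p = 5·(1/120) = 1/24.
Numerically: 1/24 ≈ 0.0417.
Is 1/24 < 1? YES.
Since P[∪ A_i] ≤ 1/24 < 1, the complement has P[∩ A_i^c] ≥ 1 − 1/24 = 23/24 > 0, so some outcome avoids every A_i.

5·p = 1/24 ≈ 0.0417; existence CERTIFIED by the union bound.


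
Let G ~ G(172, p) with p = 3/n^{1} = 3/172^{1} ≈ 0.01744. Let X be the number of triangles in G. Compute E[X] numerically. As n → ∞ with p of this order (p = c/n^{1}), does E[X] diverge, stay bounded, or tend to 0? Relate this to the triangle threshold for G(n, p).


Number of potential triangles: C(172, 3) = 833340.
Each occurs with probability p³ ≈ (0.01744)³ ≈ 5.306137e-06.
By linearity: E[X] = C(172, 3)·p³ ≈ 833340 · 5.306137e-06 ≈ 4.4218.
Here α = 1, so p = 3/n is exactly at the triangle threshold p ~ 1/n. Asymptotically E[X] → c³/6 = 3³/6 = 9/2 ≈ 4.5000, a bounded constant. In this regime the triangle count is asymptotically Poisson(c³/6).

E[X] ≈ 4.4218; in regime p = Θ(1/n^{1}) E[X] stays bounded (at the triangle threshold p ~ 1/n).


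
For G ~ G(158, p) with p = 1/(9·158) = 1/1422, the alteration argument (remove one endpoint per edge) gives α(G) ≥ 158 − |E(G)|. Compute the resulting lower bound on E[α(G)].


E[|E(G)|] = C(158, 2)·p = 12403 · (1/1422) = 157/18.
E[α(G)] ≥ n − E[|E(G)|] = 158 − 157/18 = 2687/18.
Numerically: ≈ 149.277778.
(This is only a lower bound; the true E[α(G)] may be larger.)

E[α(G)] ≥ 2687/18 ≈ 149.277778.


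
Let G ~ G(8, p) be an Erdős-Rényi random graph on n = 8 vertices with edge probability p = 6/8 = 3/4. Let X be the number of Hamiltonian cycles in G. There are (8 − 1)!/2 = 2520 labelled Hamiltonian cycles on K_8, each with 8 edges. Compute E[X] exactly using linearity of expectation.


K_8 has (8 − 1)!/2 = 2520 labelled Hamiltonian cycles.
For each such Hamiltonian cycle H, let X_H = 1 if all 8 edges of H are present in G. Then P[X_H = 1] = p^{8} = (3/4)^{8} = 6561/65536.
By linearity of expectation: E[X] = Σ_H E[X_H] = 2520 · p^{8} = 2520 · 6561/65536 = 2066715/8192.
Numerically: E[X] ≈ 252.28.

E[X] = 2520 · (3/4)^{8} = 2066715/8192 ≈ 252.28.


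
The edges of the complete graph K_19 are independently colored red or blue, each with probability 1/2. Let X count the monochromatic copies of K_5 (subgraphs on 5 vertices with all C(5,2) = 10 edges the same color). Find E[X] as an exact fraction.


Let X = Σ_S X_S over the C(19, 5) = 11628 subsets S of size 5, where X_S = 1 if the K_5 on S is monochromatic.
For a fixed S, the K_5 on S has C(5, 2) = 10 edges. P[all 10 edges red] = (1/2)^10, and likewise for blue, so P[monochromatic] = 2·(1/2)^10 = 2^{1 − 10} = 1/512.
Summing: E[X] = C(19, 5) · 2^{1 − 10} = 11628 · 1/512 = 2907/128.
Numerically: E[X] ≈ 22.710938.

E[X] = C(19,5)·2^(1−C(5,2)) = 2907/128 ≈ 22.710938.


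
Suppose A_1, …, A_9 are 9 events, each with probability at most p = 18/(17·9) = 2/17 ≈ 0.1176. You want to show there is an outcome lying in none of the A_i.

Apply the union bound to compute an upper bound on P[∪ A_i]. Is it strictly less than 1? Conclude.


Union bound: P[∪_{i=1}^{9} A_i] ≤ Σ_i P[A_i] ≤ 9·p = 9·(2/17) = 18/17.
Numerically: 18/17 ≈ 1.0588.
Is 18/17 < 1? NO.
Since the bound 18/17 is ≥ 1, the union bound is uninformative here; it does NOT by itself certify existence.

9·p = 18/17 ≈ 1.0588; existence NOT certified by the union bound.


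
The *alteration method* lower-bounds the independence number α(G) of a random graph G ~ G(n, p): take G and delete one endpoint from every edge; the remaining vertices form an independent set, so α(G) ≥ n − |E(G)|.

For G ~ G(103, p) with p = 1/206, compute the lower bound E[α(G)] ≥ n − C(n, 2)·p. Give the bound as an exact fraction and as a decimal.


E[|E(G)|] = C(103, 2)·p = 5253 · (1/206) = 51/2.
E[α(G)] ≥ n − E[|E(G)|] = 103 − 51/2 = 155/2.
Numerically: ≈ 77.5000.
(This is only a lower bound; the true E[α(G)] may be larger.)

E[α(G)] ≥ 155/2 ≈ 77.5000.


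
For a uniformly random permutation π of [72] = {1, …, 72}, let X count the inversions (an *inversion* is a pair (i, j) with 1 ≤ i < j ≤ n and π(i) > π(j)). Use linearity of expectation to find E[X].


Write X = Σ X_I over the C(72, 2) = 2556 pairs i < j, with X_I the indicator of one inversion.
There are 2556 indicators.
For each fixed pair i < j, the values π(i) and π(j) are two distinct elements of {1, …, 72} in uniformly random order; by symmetry P[π(i) > π(j)] = 1/2.
By linearity: E[X] = 2556 · (1/2) = C(72, 2) · (1/2) = 2556/2 = 1278 ≈ 1278.0000.

E[X] = 1278 = 1278.0000.


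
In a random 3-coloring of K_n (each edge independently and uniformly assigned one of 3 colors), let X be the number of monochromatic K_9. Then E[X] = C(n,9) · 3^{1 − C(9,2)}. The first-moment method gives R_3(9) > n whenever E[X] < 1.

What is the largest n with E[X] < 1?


We need C(n, 9) · 3^{1 − 36} < 1, i.e. C(n, 9) < 3^{36 − 1} = 50031545098999707.
Check values of n near the boundary:
  n = 298: C(298, 9) = 45207677551849890; 45207677551849890 < 50031545098999707? YES
  n = 299: C(299, 9) = 46610674441390059; 46610674441390059 < 50031545098999707? YES
  n = 300: C(300, 9) = 48052241692154700; 48052241692154700 < 50031545098999707? YES
  n = 301: C(301, 9) = 49533303936090975; 49533303936090975 < 50031545098999707? YES
  n = 302: C(302, 9) = 51054804739588650; 51054804739588650 < 50031545098999707? NO
  n = 303: C(303, 9) = 52617706925494425; 52617706925494425 < 50031545098999707? NO
  n = 304: C(304, 9) = 54222992899492560; 54222992899492560 < 50031545098999707? NO
The largest n with C(n, 9) < 50031545098999707 is n = 301 (where E[X] = 16511101312030325/16677181699666569 ≈ 0.990). Hence R_3(9) > 301, i.e. R_3(9) ≥ 302.

Largest n = 301; hence R_3(9) > 301.


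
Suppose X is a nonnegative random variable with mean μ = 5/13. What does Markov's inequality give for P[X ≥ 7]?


μ = E[X] = 5/13, a = 7.
Markov: P[X ≥ 7] ≤ μ/a = (5/13)/7 = 5/91.
Numerically: ≈ 0.055.
(Since a = 7 > μ = 0.385, the bound 5/91 is < 1 and informative.)

P[X ≥ 7] ≤ 5/91 ≈ 0.055.


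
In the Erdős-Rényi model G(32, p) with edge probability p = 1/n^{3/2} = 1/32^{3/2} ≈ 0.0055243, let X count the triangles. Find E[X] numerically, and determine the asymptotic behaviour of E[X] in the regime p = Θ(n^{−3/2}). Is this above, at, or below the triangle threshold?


Number of potential triangles: C(32, 3) = 4960.
Each occurs with probability p³ ≈ (0.0055243)³ ≈ 1.6858739e-07.
By linearity: E[X] = C(32, 3)·p³ ≈ 4960 · 1.6858739e-07 ≈ 0.00084.
Since α = 3/2 > 1, p = c/n^{3/2} = o(1/n) is below the triangle threshold p ~ 1/n. Asymptotically E[X] ~ (c³/6)·n^{3(1−α)} = (1³/6)·n^{-1.5} → 0, so by Markov's inequality G has no triangles w.h.p.

E[X] ≈ 0.00084; in regime p = Θ(1/n^{3/2}) E[X] tends to 0 (below the triangle threshold p ~ 1/n).


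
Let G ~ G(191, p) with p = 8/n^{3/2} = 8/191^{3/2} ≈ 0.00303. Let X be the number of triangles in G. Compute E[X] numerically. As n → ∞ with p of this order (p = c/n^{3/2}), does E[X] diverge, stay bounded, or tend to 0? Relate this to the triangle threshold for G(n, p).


Number of potential triangles: C(191, 3) = 1143135.
Each occurs with probability p³ ≈ (0.00303)³ ≈ 2.78368e-08.
By linearity: E[X] = C(191, 3)·p³ ≈ 1143135 · 2.78368e-08 ≈ 0.032.
Since α = 3/2 > 1, p = c/n^{3/2} = o(1/n) is below the triangle threshold p ~ 1/n. Asymptotically E[X] ~ (c³/6)·n^{3(1−α)} = (8³/6)·n^{-1.5} → 0, so by Markov's inequality G has no triangles w.h.p.

E[X] ≈ 0.032; in regime p = Θ(1/n^{3/2}) E[X] tends to 0 (below the triangle threshold p ~ 1/n).


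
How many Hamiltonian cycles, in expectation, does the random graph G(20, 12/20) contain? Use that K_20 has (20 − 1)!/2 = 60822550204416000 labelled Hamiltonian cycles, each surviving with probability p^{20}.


K_20 has (20 − 1)!/2 = 60822550204416000 labelled Hamiltonian cycles.
For each such Hamiltonian cycle H, let X_H = 1 if all 20 edges of H are present in G. Then P[X_H = 1] = p^{20} = (3/5)^{20} = 3486784401/95367431640625.
By linearity: E[X] = Σ_H E[X_H] = 60822550204416000 · p^{20} = 60822550204416000 · 3486784401/95367431640625 = 1696600954254376560918528/762939453125.
Numerically: E[X] ≈ 2.2238e+12.

E[X] = 60822550204416000 · (3/5)^{20} = 1696600954254376560918528/762939453125 ≈ 2.2238e+12.


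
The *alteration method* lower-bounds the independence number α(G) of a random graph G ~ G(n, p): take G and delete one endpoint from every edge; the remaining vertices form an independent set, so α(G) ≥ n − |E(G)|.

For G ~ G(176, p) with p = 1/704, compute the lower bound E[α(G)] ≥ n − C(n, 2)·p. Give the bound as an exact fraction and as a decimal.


E[|E(G)|] = C(176, 2)·p = 15400 · (1/704) = 175/8.
E[α(G)] ≥ n − E[|E(G)|] = 176 − 175/8 = 1233/8.
Numerically: ≈ 154.12500.
(This is only a lower bound; the true E[α(G)] may be larger.)

E[α(G)] ≥ 1233/8 ≈ 154.12500.


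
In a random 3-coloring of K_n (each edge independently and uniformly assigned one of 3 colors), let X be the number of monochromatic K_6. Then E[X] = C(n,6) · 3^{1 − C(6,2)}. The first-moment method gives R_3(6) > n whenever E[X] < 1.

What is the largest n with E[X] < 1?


We need C(n, 6) · 3^{1 − 15} < 1, i.e. C(n, 6) < 3^{15 − 1} = 4782969.
Check values of n near the boundary:
  n = 36: C(36, 6) = 1947792; 1947792 < 4782969? YES
  n = 37: C(37, 6) = 2324784; 2324784 < 4782969? YES
  n = 38: C(38, 6) = 2760681; 2760681 < 4782969? YES
  n = 39: C(39, 6) = 3262623; 3262623 < 4782969? YES
  n = 40: C(40, 6) = 3838380; 3838380 < 4782969? YES
  n = 41: C(41, 6) = 4496388; 4496388 < 4782969? YES
  n = 42: C(42, 6) = 5245786; 5245786 < 4782969? NO
  n = 43: C(43, 6) = 6096454; 6096454 < 4782969? NO
The largest n with C(n, 6) < 4782969 is n = 41 (where E[X] = 1498796/1594323 ≈ 0.940). Hence R_3(6) > 41, i.e. R_3(6) ≥ 42.

Largest n = 41; hence R_3(6) > 41.


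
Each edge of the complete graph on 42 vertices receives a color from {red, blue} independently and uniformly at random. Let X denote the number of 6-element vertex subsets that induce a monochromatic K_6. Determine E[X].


Let X = Σ_S X_S over the C(42, 6) = 5245786 subsets S of size 6, where X_S = 1 if the K_6 on S is monochromatic.
For a fixed S, the K_6 on S has C(6, 2) = 15 edges. P[all 15 edges red] = (1/2)^15, and likewise for blue, so P[monochromatic] = 2·(1/2)^15 = 2^{1 − 15} = 1/16384.
By linearity: E[X] = C(42, 6) · 2^{1 − 15} = 5245786 · 1/16384 = 2622893/8192.
Numerically: E[X] ≈ 320.177.

E[X] = C(42,6)·2^(1−C(6,2)) = 2622893/8192 ≈ 320.177.


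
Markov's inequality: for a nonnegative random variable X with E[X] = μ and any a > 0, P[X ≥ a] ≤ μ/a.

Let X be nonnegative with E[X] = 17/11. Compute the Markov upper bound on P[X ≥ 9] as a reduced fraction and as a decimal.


μ = E[X] = 17/11, a = 9.
Markov: P[X ≥ 9] ≤ μ/a = (17/11)/9 = 17/99.
Numerically: ≈ 0.171717.
(Since a = 9 > μ = 1.545455, the bound 17/99 is < 1 and informative.)

P[X ≥ 9] ≤ 17/99 ≈ 0.171717.


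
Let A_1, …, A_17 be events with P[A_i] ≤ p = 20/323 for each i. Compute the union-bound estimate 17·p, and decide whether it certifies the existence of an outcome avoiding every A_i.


Union bound: P[∪_{i=1}^{17} A_i] ≤ Σ_i P[A_i] ≤ 17·p = 17·(20/323) = 20/19.
Numerically: 20/19 ≈ 1.053.
Is 20/19 < 1? NO.
Since the bound 20/19 is ≥ 1, the union bound is uninformative here; it does NOT by itself certify existence.

17·p = 20/19 ≈ 1.053; existence NOT certified by the union bound.


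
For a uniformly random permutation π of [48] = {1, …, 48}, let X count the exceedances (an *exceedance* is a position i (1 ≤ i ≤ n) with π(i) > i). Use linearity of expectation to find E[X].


Write X = Σ_{i=1}^{48} X_i, where X_i = 1_{π(i) > i}.
For each fixed i, π(i) is uniform over {1, …, 48} (marginal of a uniform permutation), so P[π(i) > i] = (n − i)/n. Summing: Σ_{i=1}^{48} (n − i)/n = (0 + 1 + … + 47)/48 = 48(48 − 1)/(2·48) = (48 − 1)/2.
Hence E[X] = Σ_{i=1}^{48} (48 − i)/48 = 47/2 ≈ 23.500.

E[X] = 47/2 = 23.500.


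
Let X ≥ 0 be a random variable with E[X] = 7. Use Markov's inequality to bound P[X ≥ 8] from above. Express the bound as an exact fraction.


μ = E[X] = 7, a = 8.
Markov: P[X ≥ 8] ≤ μ/a = (7)/8 = 7/8.
Numerically: ≈ 0.875000.
(Since a = 8 > μ = 7.000000, the bound 7/8 is < 1 and informative.)

P[X ≥ 8] ≤ 7/8 ≈ 0.875000.


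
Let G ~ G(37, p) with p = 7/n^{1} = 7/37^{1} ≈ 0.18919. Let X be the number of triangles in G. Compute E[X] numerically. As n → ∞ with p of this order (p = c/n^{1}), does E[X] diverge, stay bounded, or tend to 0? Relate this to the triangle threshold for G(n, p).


Number of potential triangles: C(37, 3) = 7770.
Each occurs with probability p³ ≈ (0.18919)³ ≈ 6.7715634e-03.
By linearity: E[X] = C(37, 3)·p³ ≈ 7770 · 6.7715634e-03 ≈ 52.61505.
Here α = 1, so p = 7/n is exactly at the triangle threshold p ~ 1/n. Asymptotically E[X] → c³/6 = 7³/6 = 343/6 ≈ 57.16667, a bounded constant. In this regime the triangle count is asymptotically Poisson(c³/6).

E[X] ≈ 52.61505; in regime p = Θ(1/n^{1}) E[X] stays bounded (at the triangle threshold p ~ 1/n).


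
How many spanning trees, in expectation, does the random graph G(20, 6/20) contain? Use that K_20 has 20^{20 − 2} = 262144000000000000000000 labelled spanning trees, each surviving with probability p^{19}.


K_20 has 20^{20 − 2} = 262144000000000000000000 labelled spanning trees.
For each such spanning tree H, let X_H = 1 if all 19 edges of H are present in G. Then P[X_H = 1] = p^{19} = (3/10)^{19} = 1162261467/10000000000000000000.
By linearity: E[X] = Σ_H E[X_H] = 262144000000000000000000 · p^{19} = 262144000000000000000000 · 1162261467/10000000000000000000 = 152339935002624/5.
Numerically: E[X] ≈ 3.05e+13.

E[X] = 262144000000000000000000 · (3/10)^{19} = 152339935002624/5 ≈ 3.05e+13.


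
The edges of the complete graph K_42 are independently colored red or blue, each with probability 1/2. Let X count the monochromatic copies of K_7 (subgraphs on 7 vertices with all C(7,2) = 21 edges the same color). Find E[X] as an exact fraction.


Let X = Σ_S X_S over the C(42, 7) = 26978328 subsets S of size 7, where X_S = 1 if the K_7 on S is monochromatic.
For a fixed S, the K_7 on S has C(7, 2) = 21 edges. P[all 21 edges red] = (1/2)^21, and likewise for blue, so P[monochromatic] = 2·(1/2)^21 = 2^{1 − 21} = 1/1048576.
Summing: E[X] = C(42, 7) · 2^{1 − 21} = 26978328 · 1/1048576 = 3372291/131072.
Numerically: E[X] ≈ 25.728539.

E[X] = C(42,7)·2^(1−C(7,2)) = 3372291/131072 ≈ 25.728539.


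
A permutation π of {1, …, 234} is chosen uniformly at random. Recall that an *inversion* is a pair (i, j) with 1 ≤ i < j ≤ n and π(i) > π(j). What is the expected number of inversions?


Write X = Σ X_I over the C(234, 2) = 27261 pairs i < j, with X_I the indicator of one inversion.
There are 27261 indicators.
For each fixed pair i < j, the values π(i) and π(j) are two distinct elements of {1, …, 234} in uniformly random order; by symmetry P[π(i) > π(j)] = 1/2.
By linearity: E[X] = 27261 · (1/2) = C(234, 2) · (1/2) = 27261/2 = 27261/2 ≈ 13630.5000.

E[X] = 27261/2 = 13630.5000.


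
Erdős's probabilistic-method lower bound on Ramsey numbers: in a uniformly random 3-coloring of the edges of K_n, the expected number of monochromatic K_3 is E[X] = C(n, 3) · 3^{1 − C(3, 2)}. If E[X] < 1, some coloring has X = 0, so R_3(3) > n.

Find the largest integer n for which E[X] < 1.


We need C(n, 3) · 3^{1 − 3} < 1, i.e. C(n, 3) < 3^{3 − 1} = 9.
Check values of n near the boundary:
  n = 3: C(3, 3) = 1; 1 < 9? YES
  n = 4: C(4, 3) = 4; 4 < 9? YES
  n = 5: C(5, 3) = 10; 10 < 9? NO
The largest n with C(n, 3) < 9 is n = 4 (where E[X] = 4/9 ≈ 0.444). Hence R_3(3) > 4, i.e. R_3(3) ≥ 5.

Largest n = 4; hence R_3(3) > 4.


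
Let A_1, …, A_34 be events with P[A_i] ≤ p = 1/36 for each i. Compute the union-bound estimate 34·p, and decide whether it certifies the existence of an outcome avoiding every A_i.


Union bound: P[∪_{i=1}^{34} A_i] ≤ Σ_i P[A_i] ≤ 34·p = 34·(1/36) = 17/18.
Numerically: 17/18 ≈ 0.9444444.
Is 17/18 < 1? YES.
Since P[∪ A_i] ≤ 17/18 < 1, the complement has P[∩ A_i^c] ≥ 1 − 17/18 = 1/18 > 0, so some outcome avoids every A_i.

34·p = 17/18 ≈ 0.9444444; existence CERTIFIED by the union bound.


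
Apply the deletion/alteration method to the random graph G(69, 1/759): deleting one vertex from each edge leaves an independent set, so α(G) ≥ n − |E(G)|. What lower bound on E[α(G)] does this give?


E[|E(G)|] = C(69, 2)·p = 2346 · (1/759) = 34/11.
E[α(G)] ≥ n − E[|E(G)|] = 69 − 34/11 = 725/11.
Numerically: ≈ 65.9091.
(This is only a lower bound; the true E[α(G)] may be larger.)

E[α(G)] ≥ 725/11 ≈ 65.9091.


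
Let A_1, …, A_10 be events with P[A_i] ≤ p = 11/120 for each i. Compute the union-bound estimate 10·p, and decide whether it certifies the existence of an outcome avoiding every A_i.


Union bound: P[∪_{i=1}^{10} A_i] ≤ Σ_i P[A_i] ≤ 10·p = 10·(11/120) = 11/12.
Numerically: 11/12 ≈ 0.9167.
Is 11/12 < 1? YES.
Since P[∪ A_i] ≤ 11/12 < 1, the complement has P[∩ A_i^c] ≥ 1 − 11/12 = 1/12 > 0, so some outcome avoids every A_i.

10·p = 11/12 ≈ 0.9167; existence CERTIFIED by the union bound.


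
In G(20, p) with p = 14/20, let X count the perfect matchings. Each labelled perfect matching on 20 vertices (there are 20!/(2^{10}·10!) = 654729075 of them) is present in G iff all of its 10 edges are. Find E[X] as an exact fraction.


K_20 has 20!/(2^{10}·10!) = 654729075 labelled perfect matchings.
For each such perfect matching H, let X_H = 1 if all 10 edges of H are present in G. Then P[X_H = 1] = p^{10} = (7/10)^{10} = 282475249/10000000000.
By linearity: E[X] = Σ_H E[X_H] = 654729075 · p^{10} = 654729075 · 282475249/10000000000 = 7397790339526587/400000000.
Numerically: E[X] ≈ 1.8494e+07.

E[X] = 654729075 · (7/10)^{10} = 7397790339526587/400000000 ≈ 1.8494e+07.


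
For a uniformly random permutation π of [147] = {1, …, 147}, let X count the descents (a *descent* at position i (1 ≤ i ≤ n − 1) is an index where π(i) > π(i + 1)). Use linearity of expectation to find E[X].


Write X = Σ X_I over i = 1, …, 146, with X_I the indicator of one descent.
There are 146 indicators.
For each fixed i, the pair (π(i), π(i+1)) is a uniformly random ordered pair of distinct values from {1, …, 147}; by symmetry P[π(i) > π(i+1)] = 1/2.
By linearity: E[X] = 146 · (1/2) = (147 − 1) · (1/2) = 73 ≈ 73.000.

E[X] = 73 = 73.000.


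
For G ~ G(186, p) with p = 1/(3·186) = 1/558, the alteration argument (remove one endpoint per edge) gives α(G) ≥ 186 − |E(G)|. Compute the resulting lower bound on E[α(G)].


E[|E(G)|] = C(186, 2)·p = 17205 · (1/558) = 185/6.
E[α(G)] ≥ n − E[|E(G)|] = 186 − 185/6 = 931/6.
Numerically: ≈ 155.167.
(This is only a lower bound; the true E[α(G)] may be larger.)

E[α(G)] ≥ 931/6 ≈ 155.167.


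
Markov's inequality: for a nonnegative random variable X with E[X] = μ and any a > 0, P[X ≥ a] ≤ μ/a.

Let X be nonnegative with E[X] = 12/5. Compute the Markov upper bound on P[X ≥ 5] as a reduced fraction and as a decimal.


μ = E[X] = 12/5, a = 5.
Markov: P[X ≥ 5] ≤ μ/a = (12/5)/5 = 12/25.
Numerically: ≈ 0.480000.
(Since a = 5 > μ = 2.400000, the bound 12/25 is < 1 and informative.)

P[X ≥ 5] ≤ 12/25 ≈ 0.480000.


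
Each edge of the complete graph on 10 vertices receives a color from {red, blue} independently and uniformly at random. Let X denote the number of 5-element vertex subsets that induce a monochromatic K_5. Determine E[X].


Let X = Σ_S X_S over the C(10, 5) = 252 subsets S of size 5, where X_S = 1 if the K_5 on S is monochromatic.
For a fixed S, the K_5 on S has C(5, 2) = 10 edges. P[all 10 edges red] = (1/2)^10, and likewise for blue, so P[monochromatic] = 2·(1/2)^10 = 2^{1 − 10} = 1/512.
By linearity: E[X] = C(10, 5) · 2^{1 − 10} = 252 · 1/512 = 63/128.
Numerically: E[X] ≈ 0.492188.

E[X] = C(10,5)·2^(1−C(5,2)) = 63/128 ≈ 0.492188.


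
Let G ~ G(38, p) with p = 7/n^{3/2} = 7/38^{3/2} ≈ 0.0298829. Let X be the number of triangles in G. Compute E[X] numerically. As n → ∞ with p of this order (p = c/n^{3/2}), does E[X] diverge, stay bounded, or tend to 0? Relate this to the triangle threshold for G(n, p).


Number of potential triangles: C(38, 3) = 8436.
Each occurs with probability p³ ≈ (0.0298829)³ ≈ 2.66850447e-05.
By linearity: E[X] = C(38, 3)·p³ ≈ 8436 · 2.66850447e-05 ≈ 0.225115.
Since α = 3/2 > 1, p = c/n^{3/2} = o(1/n) is below the triangle threshold p ~ 1/n. Asymptotically E[X] ~ (c³/6)·n^{3(1−α)} = (7³/6)·n^{-1.5} → 0, so by Markov's inequality G has no triangles w.h.p.

E[X] ≈ 0.225115; in regime p = Θ(1/n^{3/2}) E[X] tends to 0 (below the triangle threshold p ~ 1/n).
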